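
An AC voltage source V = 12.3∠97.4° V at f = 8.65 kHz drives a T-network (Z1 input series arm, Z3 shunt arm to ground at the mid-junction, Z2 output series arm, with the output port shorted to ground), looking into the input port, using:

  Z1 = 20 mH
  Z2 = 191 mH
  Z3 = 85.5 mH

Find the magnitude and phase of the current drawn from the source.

Step 1 — Angular frequency: ω = 2π·f = 2π·8650 = 5.435e+04 rad/s.
Step 2 — Component impedances:
  Z1: Z = jωL = j·5.435e+04·0.02 = 0 + j1087 Ω
  Z2: Z = jωL = j·5.435e+04·0.191 = 0 + j1.038e+04 Ω
  Z3: Z = jωL = j·5.435e+04·0.0855 = 0 + j4647 Ω
Step 3 — With the output port shorted to ground, the output series arm Z2 runs from the junction to ground; the shunt arm Z3 also runs from the junction to ground. They appear in parallel: Z3 || Z2 = 0 + j3210 Ω.
Step 4 — Series with input arm Z1: Z_in = Z1 + (Z3 || Z2) = 0 + j4297 Ω = 4297∠90.0° Ω.
Step 5 — Source phasor: V = 12.3∠97.4° V = -1.584 + j12.2 V.
Step 6 — Ohm's law: I = V / Z_total = (-1.584 + j12.2) / (0 + j4297) = 0.002839 + j0.0003687 A.
Step 7 — Convert to polar: |I| = 0.002862 A, ∠I = 7.4°.

I = 0.002862∠7.4° A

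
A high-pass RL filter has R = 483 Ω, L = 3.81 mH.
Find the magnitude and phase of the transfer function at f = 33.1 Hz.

Step 1 — Angular frequency: ω = 2π·33.1 = 208 rad/s.
Step 2 — Transfer function: H(jω) = jωL/(R + jωL).
Step 3 — Numerator jωL = j·0.7924; denominator R + jωL = 483 + j0.7924.
Step 4 — H = 2.691e-06 + j0.001641.
Step 5 — Magnitude: |H| = 0.001641 (-55.7 dB); phase: φ = 89.9°.

|H| = 0.001641 (-55.7 dB), φ = 89.9°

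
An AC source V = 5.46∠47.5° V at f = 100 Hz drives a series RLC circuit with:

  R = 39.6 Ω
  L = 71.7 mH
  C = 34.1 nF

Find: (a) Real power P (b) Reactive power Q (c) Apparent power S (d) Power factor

Step 1 — Angular frequency: ω = 2π·f = 2π·100 = 628.3 rad/s.
Step 2 — Component impedances:
  R: Z = R = 39.6 Ω
  L: Z = jωL = j·628.3·0.0717 = 0 + j45.05 Ω
  C: Z = 1/(jωC) = -j/(ω·C) = 0 - j4.667e+04 Ω
Step 3 — Series combination: Z_total = R + L + C = 39.6 - j4.663e+04 Ω = 4.663e+04∠-90.0° Ω.
Step 4 — Source phasor: V = 5.46∠47.5° V = 3.689 + j4.026 V.
Step 5 — Current: I = V / Z = -8.627e-05 + j7.918e-05 A = 0.0001171∠137.5° A.
Step 6 — Complex power: S = V·I* = 5.43e-07 - j0.0006393 VA.
Step 7 — Real power: P = Re(S) = 5.43e-07 W.
Step 8 — Reactive power: Q = Im(S) = -0.0006393 VAR.
Step 9 — Apparent power: |S| = 0.0006394 VA.
Step 10 — Power factor: PF = P/|S| = 0.0008493 (leading).

(a) P = 5.43e-07 W  (b) Q = -0.0006393 VAR  (c) S = 0.0006394 VA  (d) PF = 0.0008493 (leading)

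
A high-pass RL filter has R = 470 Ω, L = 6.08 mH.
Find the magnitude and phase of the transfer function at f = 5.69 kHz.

Step 1 — Angular frequency: ω = 2π·5690 = 3.575e+04 rad/s.
Step 2 — Transfer function: H(jω) = jωL/(R + jωL).
Step 3 — Numerator jωL = j·217.4; denominator R + jωL = 470 + j217.4.
Step 4 — H = 0.1762 + j0.381.
Step 5 — Magnitude: |H| = 0.4198 (-7.5 dB); phase: φ = 65.2°.

|H| = 0.4198 (-7.5 dB), φ = 65.2°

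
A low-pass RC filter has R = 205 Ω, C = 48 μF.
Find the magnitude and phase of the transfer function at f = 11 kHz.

Step 1 — Angular frequency: ω = 2π·1.1e+04 = 6.912e+04 rad/s.
Step 2 — Transfer function: H(jω) = 1/(1 + jωRC).
Step 3 — Denominator: 1 + jωRC = 1 + j·6.912e+04·205·4.8e-05 = 1 + j680.1.
Step 4 — H = 2.162e-06 - j0.00147.
Step 5 — Magnitude: |H| = 0.00147 (-56.7 dB); phase: φ = -89.9°.

|H| = 0.00147 (-56.7 dB), φ = -89.9°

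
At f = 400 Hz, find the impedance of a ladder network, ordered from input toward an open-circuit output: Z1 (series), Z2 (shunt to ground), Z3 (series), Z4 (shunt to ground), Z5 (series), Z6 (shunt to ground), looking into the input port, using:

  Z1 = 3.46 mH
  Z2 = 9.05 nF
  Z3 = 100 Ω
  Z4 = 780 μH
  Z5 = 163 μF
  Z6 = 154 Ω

Step 1 — Angular frequency: ω = 2π·f = 2π·400 = 2513 rad/s.
Step 2 — Component impedances:
  Z1: Z = jωL = j·2513·0.00346 = 0 + j8.696 Ω
  Z2: Z = 1/(jωC) = -j/(ω·C) = 0 - j4.397e+04 Ω
  Z3: Z = R = 100 Ω
  Z4: Z = jωL = j·2513·0.00078 = 0 + j1.96 Ω
  Z5: Z = 1/(jωC) = -j/(ω·C) = 0 - j2.441 Ω
  Z6: Z = R = 154 Ω
Step 3 — Ladder network (open output): work backward from the far end, alternating series and parallel combinations. Z_in = 100 + j10.43 Ω = 100.6∠6.0° Ω.

Z = 100 + j10.43 Ω = 100.6∠6.0° Ω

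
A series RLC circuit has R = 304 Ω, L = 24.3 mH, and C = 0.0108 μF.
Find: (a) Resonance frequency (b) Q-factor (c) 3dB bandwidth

Step 1 — Resonance condition Im(Z)=0 gives ω₀ = 1/√(LC).
Step 2 — ω₀ = 1/√(0.0243·1.08e-08) = 6.173e+04 rad/s.
Step 3 — f₀ = ω₀/(2π) = 9824 Hz.
Step 4 — Series Q: Q = ω₀L/R = 6.173e+04·0.0243/304 = 4.934.
Step 5 — 3dB bandwidth: Δω = ω₀/Q = 1.251e+04 rad/s; BW = Δω/(2π) = 1991 Hz.

(a) f₀ = 9824 Hz  (b) Q = 4.934  (c) BW = 1991 Hz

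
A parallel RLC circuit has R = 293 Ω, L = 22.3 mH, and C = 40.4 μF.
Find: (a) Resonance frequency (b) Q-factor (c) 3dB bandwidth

Step 1 — Resonance: ω₀ = 1/√(LC) = 1/√(0.0223·4.04e-05) = 1054 rad/s.
Step 2 — f₀ = ω₀/(2π) = 167.7 Hz.
Step 3 — Parallel Q: Q = R/(ω₀L) = 293/(1054·0.0223) = 12.47.
Step 4 — Bandwidth: Δω = ω₀/Q = 84.48 rad/s; BW = Δω/(2π) = 13.45 Hz.

(a) f₀ = 167.7 Hz  (b) Q = 12.47  (c) BW = 13.45 Hz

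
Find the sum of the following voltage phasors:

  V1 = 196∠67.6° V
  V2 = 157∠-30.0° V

Step 1 — Convert each phasor to rectangular form:
  V1 = 196·(cos(67.6°) + j·sin(67.6°)) = 74.69 + j181.2 V
  V2 = 157·(cos(-30.0°) + j·sin(-30.0°)) = 136 - j78.5 V
Step 2 — Sum components: V_total = 210.7 + j102.7 V.
Step 3 — Convert to polar: |V_total| = 234.4 V, ∠V_total = 26.0°.

V_total = 234.4∠26.0° V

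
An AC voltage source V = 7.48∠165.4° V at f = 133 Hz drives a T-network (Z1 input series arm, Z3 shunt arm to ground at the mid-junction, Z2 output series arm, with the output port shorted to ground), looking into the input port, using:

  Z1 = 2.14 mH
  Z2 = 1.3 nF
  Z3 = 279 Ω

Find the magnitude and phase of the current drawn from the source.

Step 1 — Angular frequency: ω = 2π·f = 2π·133 = 835.7 rad/s.
Step 2 — Component impedances:
  Z1: Z = jωL = j·835.7·0.00214 = 0 + j1.788 Ω
  Z2: Z = 1/(jωC) = -j/(ω·C) = 0 - j9.205e+05 Ω
  Z3: Z = R = 279 Ω
Step 3 — With the output port shorted to ground, the output series arm Z2 runs from the junction to ground; the shunt arm Z3 also runs from the junction to ground. They appear in parallel: Z3 || Z2 = 279 - j0.08456 Ω.
Step 4 — Series with input arm Z1: Z_in = Z1 + (Z3 || Z2) = 279 + j1.704 Ω = 279∠0.3° Ω.
Step 5 — Source phasor: V = 7.48∠165.4° V = -7.238 + j1.885 V.
Step 6 — Ohm's law: I = V / Z_total = (-7.238 + j1.885) / (279 + j1.704) = -0.0259 + j0.006916 A.
Step 7 — Convert to polar: |I| = 0.02681 A, ∠I = 165.1°.

I = 0.02681∠165.1° A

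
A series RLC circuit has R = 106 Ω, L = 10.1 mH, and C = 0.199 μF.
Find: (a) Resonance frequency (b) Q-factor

Step 1 — Resonance condition Im(Z)=0 gives ω₀ = 1/√(LC).
Step 2 — ω₀ = 1/√(0.0101·1.99e-07) = 2.231e+04 rad/s.
Step 3 — f₀ = ω₀/(2π) = 3550 Hz.
Step 4 — Series Q: Q = ω₀L/R = 2.231e+04·0.0101/106 = 2.125.

(a) f₀ = 3550 Hz  (b) Q = 2.125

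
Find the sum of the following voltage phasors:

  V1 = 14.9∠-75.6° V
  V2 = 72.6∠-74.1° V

Step 1 — Convert each phasor to rectangular form:
  V1 = 14.9·(cos(-75.6°) + j·sin(-75.6°)) = 3.705 - j14.43 V
  V2 = 72.6·(cos(-74.1°) + j·sin(-74.1°)) = 19.89 - j69.82 V
Step 2 — Sum components: V_total = 23.59 - j84.25 V.
Step 3 — Convert to polar: |V_total| = 87.5 V, ∠V_total = -74.4°.

V_total = 87.5∠-74.4° V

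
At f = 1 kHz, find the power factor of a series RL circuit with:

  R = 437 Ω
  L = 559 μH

Step 1 — Angular frequency: ω = 2π·f = 2π·1000 = 6283 rad/s.
Step 2 — Component impedances:
  R: Z = R = 437 Ω
  L: Z = jωL = j·6283·0.000559 = 0 + j3.512 Ω
Step 3 — Series combination: Z_total = R + L = 437 + j3.512 Ω = 437∠0.5° Ω.
Step 4 — Power factor: PF = cos(φ) = Re(Z)/|Z| = 437/437 = 1.
Step 5 — Type: Im(Z) = 3.512 ⇒ lagging (phase φ = 0.5°).

PF = 1 (lagging, φ = 0.5°)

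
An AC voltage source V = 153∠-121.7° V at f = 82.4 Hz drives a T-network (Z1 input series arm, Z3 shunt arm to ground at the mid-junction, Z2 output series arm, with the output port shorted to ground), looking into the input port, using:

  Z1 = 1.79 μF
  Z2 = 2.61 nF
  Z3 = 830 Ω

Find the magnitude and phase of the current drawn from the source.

Step 1 — Angular frequency: ω = 2π·f = 2π·82.4 = 517.7 rad/s.
Step 2 — Component impedances:
  Z1: Z = 1/(jωC) = -j/(ω·C) = 0 - j1079 Ω
  Z2: Z = 1/(jωC) = -j/(ω·C) = 0 - j7.4e+05 Ω
  Z3: Z = R = 830 Ω
Step 3 — With the output port shorted to ground, the output series arm Z2 runs from the junction to ground; the shunt arm Z3 also runs from the junction to ground. They appear in parallel: Z3 || Z2 = 830 - j0.9309 Ω.
Step 4 — Series with input arm Z1: Z_in = Z1 + (Z3 || Z2) = 830 - j1080 Ω = 1362∠-52.5° Ω.
Step 5 — Source phasor: V = 153∠-121.7° V = -80.4 - j130.2 V.
Step 6 — Ohm's law: I = V / Z_total = (-80.4 - j130.2) / (830 - j1080) = 0.03981 - j0.105 A.
Step 7 — Convert to polar: |I| = 0.1123 A, ∠I = -69.2°.

I = 0.1123∠-69.2° A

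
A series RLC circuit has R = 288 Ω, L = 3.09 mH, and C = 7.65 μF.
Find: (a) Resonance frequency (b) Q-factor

Step 1 — Resonance condition Im(Z)=0 gives ω₀ = 1/√(LC).
Step 2 — ω₀ = 1/√(0.00309·7.65e-06) = 6504 rad/s.
Step 3 — f₀ = ω₀/(2π) = 1035 Hz.
Step 4 — Series Q: Q = ω₀L/R = 6504·0.00309/288 = 0.06978.

(a) f₀ = 1035 Hz  (b) Q = 0.06978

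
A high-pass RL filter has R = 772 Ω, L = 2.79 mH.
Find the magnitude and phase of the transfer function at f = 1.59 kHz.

Step 1 — Angular frequency: ω = 2π·1590 = 9990 rad/s.
Step 2 — Transfer function: H(jω) = jωL/(R + jωL).
Step 3 — Numerator jωL = j·27.87; denominator R + jωL = 772 + j27.87.
Step 4 — H = 0.001302 + j0.03606.
Step 5 — Magnitude: |H| = 0.03608 (-28.9 dB); phase: φ = 87.9°.

|H| = 0.03608 (-28.9 dB), φ = 87.9°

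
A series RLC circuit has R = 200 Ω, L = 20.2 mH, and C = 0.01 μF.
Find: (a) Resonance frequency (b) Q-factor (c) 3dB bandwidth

Step 1 — Resonance condition Im(Z)=0 gives ω₀ = 1/√(LC).
Step 2 — ω₀ = 1/√(0.0202·1e-08) = 7.036e+04 rad/s.
Step 3 — f₀ = ω₀/(2π) = 1.12e+04 Hz.
Step 4 — Series Q: Q = ω₀L/R = 7.036e+04·0.0202/200 = 7.106.
Step 5 — 3dB bandwidth: Δω = ω₀/Q = 9901 rad/s; BW = Δω/(2π) = 1576 Hz.

(a) f₀ = 1.12e+04 Hz  (b) Q = 7.106  (c) BW = 1576 Hz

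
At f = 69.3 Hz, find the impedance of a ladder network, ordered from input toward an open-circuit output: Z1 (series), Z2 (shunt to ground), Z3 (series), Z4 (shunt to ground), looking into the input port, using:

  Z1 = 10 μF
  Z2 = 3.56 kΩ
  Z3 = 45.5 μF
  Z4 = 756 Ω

Step 1 — Angular frequency: ω = 2π·f = 2π·69.3 = 435.4 rad/s.
Step 2 — Component impedances:
  Z1: Z = 1/(jωC) = -j/(ω·C) = 0 - j229.7 Ω
  Z2: Z = R = 3560 Ω
  Z3: Z = 1/(jωC) = -j/(ω·C) = 0 - j50.47 Ω
  Z4: Z = R = 756 Ω
Step 3 — Ladder network (open output): work backward from the far end, alternating series and parallel combinations. Z_in = 624 - j264 Ω = 677.5∠-22.9° Ω.

Z = 624 - j264 Ω = 677.5∠-22.9° Ω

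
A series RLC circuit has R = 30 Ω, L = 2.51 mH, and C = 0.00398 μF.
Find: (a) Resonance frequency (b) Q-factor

Step 1 — Resonance condition Im(Z)=0 gives ω₀ = 1/√(LC).
Step 2 — ω₀ = 1/√(0.00251·3.98e-09) = 3.164e+05 rad/s.
Step 3 — f₀ = ω₀/(2π) = 5.035e+04 Hz.
Step 4 — Series Q: Q = ω₀L/R = 3.164e+05·0.00251/30 = 26.47.

(a) f₀ = 5.035e+04 Hz  (b) Q = 26.47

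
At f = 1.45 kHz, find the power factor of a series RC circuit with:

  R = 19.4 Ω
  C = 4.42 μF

Step 1 — Angular frequency: ω = 2π·f = 2π·1450 = 9111 rad/s.
Step 2 — Component impedances:
  R: Z = R = 19.4 Ω
  C: Z = 1/(jωC) = -j/(ω·C) = 0 - j24.83 Ω
Step 3 — Series combination: Z_total = R + C = 19.4 - j24.83 Ω = 31.51∠-52.0° Ω.
Step 4 — Power factor: PF = cos(φ) = Re(Z)/|Z| = 19.4/31.513 = 0.6156.
Step 5 — Type: Im(Z) = -24.83 ⇒ leading (phase φ = -52.0°).

PF = 0.6156 (leading, φ = -52.0°)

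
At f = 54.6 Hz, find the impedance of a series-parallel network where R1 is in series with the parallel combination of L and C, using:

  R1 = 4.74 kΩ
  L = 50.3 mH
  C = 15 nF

Step 1 — Angular frequency: ω = 2π·f = 2π·54.6 = 343.1 rad/s.
Step 2 — Component impedances:
  R1: Z = R = 4740 Ω
  L: Z = jωL = j·343.1·0.0503 = 0 + j17.26 Ω
  C: Z = 1/(jωC) = -j/(ω·C) = 0 - j1.943e+05 Ω
Step 3 — Parallel branch: L || C = 1/(1/L + 1/C) = 0 + j17.26 Ω.
Step 4 — Series with R1: Z_total = R1 + (L || C) = 4740 + j17.26 Ω = 4740∠0.2° Ω.

Z = 4740 + j17.26 Ω = 4740∠0.2° Ω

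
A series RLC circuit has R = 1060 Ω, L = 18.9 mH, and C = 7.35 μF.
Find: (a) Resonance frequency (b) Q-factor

Step 1 — Resonance condition Im(Z)=0 gives ω₀ = 1/√(LC).
Step 2 — ω₀ = 1/√(0.0189·7.35e-06) = 2683 rad/s.
Step 3 — f₀ = ω₀/(2π) = 427 Hz.
Step 4 — Series Q: Q = ω₀L/R = 2683·0.0189/1060 = 0.04784.

(a) f₀ = 427 Hz  (b) Q = 0.04784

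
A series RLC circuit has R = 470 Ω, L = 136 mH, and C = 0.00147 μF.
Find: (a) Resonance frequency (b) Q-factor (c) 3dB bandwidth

Step 1 — Resonance condition Im(Z)=0 gives ω₀ = 1/√(LC).
Step 2 — ω₀ = 1/√(0.136·1.47e-09) = 7.072e+04 rad/s.
Step 3 — f₀ = ω₀/(2π) = 1.126e+04 Hz.
Step 4 — Series Q: Q = ω₀L/R = 7.072e+04·0.136/470 = 20.47.
Step 5 — 3dB bandwidth: Δω = ω₀/Q = 3456 rad/s; BW = Δω/(2π) = 550 Hz.

(a) f₀ = 1.126e+04 Hz  (b) Q = 20.47  (c) BW = 550 Hz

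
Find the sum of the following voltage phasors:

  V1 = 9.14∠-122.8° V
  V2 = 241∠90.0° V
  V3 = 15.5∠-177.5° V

Step 1 — Convert each phasor to rectangular form:
  V1 = 9.14·(cos(-122.8°) + j·sin(-122.8°)) = -4.951 - j7.683 V
  V2 = 241·(cos(90.0°) + j·sin(90.0°)) = 0 + j241 V
  V3 = 15.5·(cos(-177.5°) + j·sin(-177.5°)) = -15.49 - j0.6761 V
Step 2 — Sum components: V_total = -20.44 + j232.6 V.
Step 3 — Convert to polar: |V_total| = 233.5 V, ∠V_total = 95.0°.

V_total = 233.5∠95.0° V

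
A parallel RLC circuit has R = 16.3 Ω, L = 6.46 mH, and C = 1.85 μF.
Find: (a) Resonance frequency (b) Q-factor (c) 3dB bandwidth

Step 1 — Resonance: ω₀ = 1/√(LC) = 1/√(0.00646·1.85e-06) = 9147 rad/s.
Step 2 — f₀ = ω₀/(2π) = 1456 Hz.
Step 3 — Parallel Q: Q = R/(ω₀L) = 16.3/(9147·0.00646) = 0.2758.
Step 4 — Bandwidth: Δω = ω₀/Q = 3.316e+04 rad/s; BW = Δω/(2π) = 5278 Hz.

(a) f₀ = 1456 Hz  (b) Q = 0.2758  (c) BW = 5278 Hz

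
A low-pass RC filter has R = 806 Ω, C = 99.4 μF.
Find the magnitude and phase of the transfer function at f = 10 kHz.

Step 1 — Angular frequency: ω = 2π·1e+04 = 6.283e+04 rad/s.
Step 2 — Transfer function: H(jω) = 1/(1 + jωRC).
Step 3 — Denominator: 1 + jωRC = 1 + j·6.283e+04·806·9.94e-05 = 1 + j5034.
Step 4 — H = 3.946e-08 - j0.0001987.
Step 5 — Magnitude: |H| = 0.0001987 (-74.0 dB); phase: φ = -90.0°.

|H| = 0.0001987 (-74.0 dB), φ = -90.0°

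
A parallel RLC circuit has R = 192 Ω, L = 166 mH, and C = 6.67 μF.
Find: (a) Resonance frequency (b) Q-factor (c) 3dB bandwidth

Step 1 — Resonance: ω₀ = 1/√(LC) = 1/√(0.166·6.67e-06) = 950.3 rad/s.
Step 2 — f₀ = ω₀/(2π) = 151.3 Hz.
Step 3 — Parallel Q: Q = R/(ω₀L) = 192/(950.3·0.166) = 1.217.
Step 4 — Bandwidth: Δω = ω₀/Q = 780.9 rad/s; BW = Δω/(2π) = 124.3 Hz.

(a) f₀ = 151.3 Hz  (b) Q = 1.217  (c) BW = 124.3 Hz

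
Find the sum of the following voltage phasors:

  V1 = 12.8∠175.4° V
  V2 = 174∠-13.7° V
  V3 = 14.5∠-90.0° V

Step 1 — Convert each phasor to rectangular form:
  V1 = 12.8·(cos(175.4°) + j·sin(175.4°)) = -12.76 + j1.027 V
  V2 = 174·(cos(-13.7°) + j·sin(-13.7°)) = 169 - j41.21 V
  V3 = 14.5·(cos(-90.0°) + j·sin(-90.0°)) = 0 - j14.5 V
Step 2 — Sum components: V_total = 156.3 - j54.68 V.
Step 3 — Convert to polar: |V_total| = 165.6 V, ∠V_total = -19.3°.

V_total = 165.6∠-19.3° V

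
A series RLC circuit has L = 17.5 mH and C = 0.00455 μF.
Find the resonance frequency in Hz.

Step 1 — Resonance condition Im(Z)=0 gives ω₀ = 1/√(LC).
Step 2 — ω₀ = 1/√(0.0175·4.55e-09) = 1.121e+05 rad/s.
Step 3 — f₀ = ω₀/(2π) = 1.784e+04 Hz.

f₀ = 1.784e+04 Hz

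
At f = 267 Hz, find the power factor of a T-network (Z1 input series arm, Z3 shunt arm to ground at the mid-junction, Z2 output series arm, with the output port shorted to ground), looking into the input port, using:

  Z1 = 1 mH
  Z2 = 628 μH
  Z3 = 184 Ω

Step 1 — Angular frequency: ω = 2π·f = 2π·267 = 1678 rad/s.
Step 2 — Component impedances:
  Z1: Z = jωL = j·1678·0.001 = 0 + j1.678 Ω
  Z2: Z = jωL = j·1678·0.000628 = 0 + j1.054 Ω
  Z3: Z = R = 184 Ω
Step 3 — With the output port shorted to ground, the output series arm Z2 runs from the junction to ground; the shunt arm Z3 also runs from the junction to ground. They appear in parallel: Z3 || Z2 = 0.006032 + j1.054 Ω.
Step 4 — Series with input arm Z1: Z_in = Z1 + (Z3 || Z2) = 0.006032 + j2.731 Ω = 2.731∠89.9° Ω.
Step 5 — Power factor: PF = cos(φ) = Re(Z)/|Z| = 0.006032/2.731 = 0.002209.
Step 6 — Type: Im(Z) = 2.731 ⇒ lagging (phase φ = 89.9°).

PF = 0.002209 (lagging, φ = 89.9°)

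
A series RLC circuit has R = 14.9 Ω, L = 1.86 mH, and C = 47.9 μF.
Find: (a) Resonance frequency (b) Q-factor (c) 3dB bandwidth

Step 1 — Resonance: ω₀ = 1/√(LC) = 1/√(0.00186·4.79e-05) = 3350 rad/s.
Step 2 — f₀ = ω₀/(2π) = 533.2 Hz.
Step 3 — Series Q: Q = ω₀L/R = 3350·0.00186/14.9 = 0.4182.
Step 4 — Bandwidth: Δω = ω₀/Q = 8011 rad/s; BW = Δω/(2π) = 1275 Hz.

(a) f₀ = 533.2 Hz  (b) Q = 0.4182  (c) BW = 1275 Hz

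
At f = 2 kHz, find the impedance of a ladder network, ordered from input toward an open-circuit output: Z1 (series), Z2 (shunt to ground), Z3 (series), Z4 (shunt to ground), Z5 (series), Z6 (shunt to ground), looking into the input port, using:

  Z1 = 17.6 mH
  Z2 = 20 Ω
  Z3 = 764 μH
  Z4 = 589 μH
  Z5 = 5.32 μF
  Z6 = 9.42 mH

Step 1 — Angular frequency: ω = 2π·f = 2π·2000 = 1.257e+04 rad/s.
Step 2 — Component impedances:
  Z1: Z = jωL = j·1.257e+04·0.0176 = 0 + j221.2 Ω
  Z2: Z = R = 20 Ω
  Z3: Z = jωL = j·1.257e+04·0.000764 = 0 + j9.601 Ω
  Z4: Z = jωL = j·1.257e+04·0.000589 = 0 + j7.402 Ω
  Z5: Z = 1/(jωC) = -j/(ω·C) = 0 - j14.96 Ω
  Z6: Z = jωL = j·1.257e+04·0.00942 = 0 + j118.4 Ω
Step 3 — Ladder network (open output): work backward from the far end, alternating series and parallel combinations. Z_in = 8.104 + j231 Ω = 231.1∠88.0° Ω.

Z = 8.104 + j231 Ω = 231.1∠88.0° Ω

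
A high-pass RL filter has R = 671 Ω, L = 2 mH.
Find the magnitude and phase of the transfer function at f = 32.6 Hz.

Step 1 — Angular frequency: ω = 2π·32.6 = 204.8 rad/s.
Step 2 — Transfer function: H(jω) = jωL/(R + jωL).
Step 3 — Numerator jωL = j·0.4097; denominator R + jωL = 671 + j0.4097.
Step 4 — H = 3.727e-07 + j0.0006105.
Step 5 — Magnitude: |H| = 0.0006105 (-64.3 dB); phase: φ = 90.0°.

|H| = 0.0006105 (-64.3 dB), φ = 90.0°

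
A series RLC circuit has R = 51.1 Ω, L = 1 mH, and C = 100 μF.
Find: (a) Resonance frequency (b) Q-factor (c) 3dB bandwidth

Step 1 — Resonance: ω₀ = 1/√(LC) = 1/√(0.001·0.0001) = 3162 rad/s.
Step 2 — f₀ = ω₀/(2π) = 503.3 Hz.
Step 3 — Series Q: Q = ω₀L/R = 3162·0.001/51.1 = 0.06188.
Step 4 — Bandwidth: Δω = ω₀/Q = 5.11e+04 rad/s; BW = Δω/(2π) = 8133 Hz.

(a) f₀ = 503.3 Hz  (b) Q = 0.06188  (c) BW = 8133 Hz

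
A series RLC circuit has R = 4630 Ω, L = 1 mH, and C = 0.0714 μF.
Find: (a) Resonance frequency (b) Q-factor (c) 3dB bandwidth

Step 1 — Resonance: ω₀ = 1/√(LC) = 1/√(0.001·7.14e-08) = 1.183e+05 rad/s.
Step 2 — f₀ = ω₀/(2π) = 1.884e+04 Hz.
Step 3 — Series Q: Q = ω₀L/R = 1.183e+05·0.001/4630 = 0.02556.
Step 4 — Bandwidth: Δω = ω₀/Q = 4.63e+06 rad/s; BW = Δω/(2π) = 7.369e+05 Hz.

(a) f₀ = 1.884e+04 Hz  (b) Q = 0.02556  (c) BW = 7.369e+05 Hz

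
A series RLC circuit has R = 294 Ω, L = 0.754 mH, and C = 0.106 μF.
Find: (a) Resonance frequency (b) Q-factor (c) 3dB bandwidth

Step 1 — Resonance condition Im(Z)=0 gives ω₀ = 1/√(LC).
Step 2 — ω₀ = 1/√(0.000754·1.06e-07) = 1.119e+05 rad/s.
Step 3 — f₀ = ω₀/(2π) = 1.78e+04 Hz.
Step 4 — Series Q: Q = ω₀L/R = 1.119e+05·0.000754/294 = 0.2869.
Step 5 — 3dB bandwidth: Δω = ω₀/Q = 3.899e+05 rad/s; BW = Δω/(2π) = 6.206e+04 Hz.

(a) f₀ = 1.78e+04 Hz  (b) Q = 0.2869  (c) BW = 6.206e+04 Hz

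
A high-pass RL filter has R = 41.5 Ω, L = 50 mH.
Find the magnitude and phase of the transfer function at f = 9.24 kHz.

Step 1 — Angular frequency: ω = 2π·9240 = 5.806e+04 rad/s.
Step 2 — Transfer function: H(jω) = jωL/(R + jωL).
Step 3 — Numerator jωL = j·2903; denominator R + jωL = 41.5 + j2903.
Step 4 — H = 0.9998 + j0.01429.
Step 5 — Magnitude: |H| = 0.9999 (-0.0 dB); phase: φ = 0.8°.

|H| = 0.9999 (-0.0 dB), φ = 0.8°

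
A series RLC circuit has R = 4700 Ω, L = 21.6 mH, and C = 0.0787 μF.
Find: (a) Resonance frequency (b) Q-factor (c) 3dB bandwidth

Step 1 — Resonance condition Im(Z)=0 gives ω₀ = 1/√(LC).
Step 2 — ω₀ = 1/√(0.0216·7.87e-08) = 2.425e+04 rad/s.
Step 3 — f₀ = ω₀/(2π) = 3860 Hz.
Step 4 — Series Q: Q = ω₀L/R = 2.425e+04·0.0216/4700 = 0.1115.
Step 5 — 3dB bandwidth: Δω = ω₀/Q = 2.176e+05 rad/s; BW = Δω/(2π) = 3.463e+04 Hz.

(a) f₀ = 3860 Hz  (b) Q = 0.1115  (c) BW = 3.463e+04 Hz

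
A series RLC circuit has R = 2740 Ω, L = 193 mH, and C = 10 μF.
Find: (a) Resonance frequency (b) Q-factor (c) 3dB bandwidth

Step 1 — Resonance: ω₀ = 1/√(LC) = 1/√(0.193·1e-05) = 719.8 rad/s.
Step 2 — f₀ = ω₀/(2π) = 114.6 Hz.
Step 3 — Series Q: Q = ω₀L/R = 719.8·0.193/2740 = 0.0507.
Step 4 — Bandwidth: Δω = ω₀/Q = 1.42e+04 rad/s; BW = Δω/(2π) = 2260 Hz.

(a) f₀ = 114.6 Hz  (b) Q = 0.0507  (c) BW = 2260 Hz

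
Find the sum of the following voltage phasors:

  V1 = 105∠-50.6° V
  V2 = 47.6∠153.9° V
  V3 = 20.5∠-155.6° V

Step 1 — Convert each phasor to rectangular form:
  V1 = 105·(cos(-50.6°) + j·sin(-50.6°)) = 66.65 - j81.14 V
  V2 = 47.6·(cos(153.9°) + j·sin(153.9°)) = -42.75 + j20.94 V
  V3 = 20.5·(cos(-155.6°) + j·sin(-155.6°)) = -18.67 - j8.469 V
Step 2 — Sum components: V_total = 5.232 - j68.66 V.
Step 3 — Convert to polar: |V_total| = 68.86 V, ∠V_total = -85.6°.

V_total = 68.86∠-85.6° V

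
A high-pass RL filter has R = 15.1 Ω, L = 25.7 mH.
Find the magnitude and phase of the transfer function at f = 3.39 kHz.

Step 1 — Angular frequency: ω = 2π·3390 = 2.13e+04 rad/s.
Step 2 — Transfer function: H(jω) = jωL/(R + jωL).
Step 3 — Numerator jωL = j·547.4; denominator R + jωL = 15.1 + j547.4.
Step 4 — H = 0.9992 + j0.02756.
Step 5 — Magnitude: |H| = 0.9996 (-0.0 dB); phase: φ = 1.6°.

|H| = 0.9996 (-0.0 dB), φ = 1.6°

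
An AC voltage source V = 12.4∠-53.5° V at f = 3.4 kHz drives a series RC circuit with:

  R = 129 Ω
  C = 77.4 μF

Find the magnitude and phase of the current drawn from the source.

Step 1 — Angular frequency: ω = 2π·f = 2π·3400 = 2.136e+04 rad/s.
Step 2 — Component impedances:
  R: Z = R = 129 Ω
  C: Z = 1/(jωC) = -j/(ω·C) = 0 - j0.6048 Ω
Step 3 — Series combination: Z_total = R + C = 129 - j0.6048 Ω = 129∠-0.3° Ω.
Step 4 — Source phasor: V = 12.4∠-53.5° V = 7.376 - j9.968 V.
Step 5 — Ohm's law: I = V / Z_total = (7.376 - j9.968) / (129 - j0.6048) = 0.05754 - j0.077 A.
Step 6 — Convert to polar: |I| = 0.09612 A, ∠I = -53.2°.

I = 0.09612∠-53.2° A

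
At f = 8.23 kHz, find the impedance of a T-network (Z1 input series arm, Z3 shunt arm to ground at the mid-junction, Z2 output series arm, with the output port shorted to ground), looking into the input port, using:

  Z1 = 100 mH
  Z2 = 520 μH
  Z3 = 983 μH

Step 1 — Angular frequency: ω = 2π·f = 2π·8230 = 5.171e+04 rad/s.
Step 2 — Component impedances:
  Z1: Z = jωL = j·5.171e+04·0.1 = 0 + j5171 Ω
  Z2: Z = jωL = j·5.171e+04·0.00052 = 0 + j26.89 Ω
  Z3: Z = jωL = j·5.171e+04·0.000983 = 0 + j50.83 Ω
Step 3 — With the output port shorted to ground, the output series arm Z2 runs from the junction to ground; the shunt arm Z3 also runs from the junction to ground. They appear in parallel: Z3 || Z2 = 0 + j17.59 Ω.
Step 4 — Series with input arm Z1: Z_in = Z1 + (Z3 || Z2) = 0 + j5189 Ω = 5189∠90.0° Ω.

Z = 0 + j5189 Ω = 5189∠90.0° Ω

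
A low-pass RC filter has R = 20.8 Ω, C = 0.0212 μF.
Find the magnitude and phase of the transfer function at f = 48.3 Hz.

Step 1 — Angular frequency: ω = 2π·48.3 = 303.5 rad/s.
Step 2 — Transfer function: H(jω) = 1/(1 + jωRC).
Step 3 — Denominator: 1 + jωRC = 1 + j·303.5·20.8·2.12e-08 = 1 + j0.0001338.
Step 4 — H = 1 - j0.0001338.
Step 5 — Magnitude: |H| = 1 (-0.0 dB); phase: φ = -0.0°.

|H| = 1 (-0.0 dB), φ = -0.0°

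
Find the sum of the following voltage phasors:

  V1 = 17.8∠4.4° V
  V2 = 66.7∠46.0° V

Step 1 — Convert each phasor to rectangular form:
  V1 = 17.8·(cos(4.4°) + j·sin(4.4°)) = 17.75 + j1.366 V
  V2 = 66.7·(cos(46.0°) + j·sin(46.0°)) = 46.33 + j47.98 V
Step 2 — Sum components: V_total = 64.08 + j49.35 V.
Step 3 — Convert to polar: |V_total| = 80.88 V, ∠V_total = 37.6°.

V_total = 80.88∠37.6° V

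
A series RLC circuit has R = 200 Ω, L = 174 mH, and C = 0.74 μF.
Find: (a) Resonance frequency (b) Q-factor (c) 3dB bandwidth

Step 1 — Resonance: ω₀ = 1/√(LC) = 1/√(0.174·7.4e-07) = 2787 rad/s.
Step 2 — f₀ = ω₀/(2π) = 443.5 Hz.
Step 3 — Series Q: Q = ω₀L/R = 2787·0.174/200 = 2.425.
Step 4 — Bandwidth: Δω = ω₀/Q = 1149 rad/s; BW = Δω/(2π) = 182.9 Hz.

(a) f₀ = 443.5 Hz  (b) Q = 2.425  (c) BW = 182.9 Hz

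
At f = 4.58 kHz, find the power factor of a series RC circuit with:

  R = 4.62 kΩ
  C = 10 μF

Step 1 — Angular frequency: ω = 2π·f = 2π·4580 = 2.878e+04 rad/s.
Step 2 — Component impedances:
  R: Z = R = 4620 Ω
  C: Z = 1/(jωC) = -j/(ω·C) = 0 - j3.475 Ω
Step 3 — Series combination: Z_total = R + C = 4620 - j3.475 Ω = 4620∠-0.0° Ω.
Step 4 — Power factor: PF = cos(φ) = Re(Z)/|Z| = 4620/4620 = 1.
Step 5 — Type: Im(Z) = -3.475 ⇒ leading (phase φ = -0.0°).

PF = 1 (leading, φ = -0.0°)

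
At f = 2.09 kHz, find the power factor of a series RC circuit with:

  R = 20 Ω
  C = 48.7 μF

Step 1 — Angular frequency: ω = 2π·f = 2π·2090 = 1.313e+04 rad/s.
Step 2 — Component impedances:
  R: Z = R = 20 Ω
  C: Z = 1/(jωC) = -j/(ω·C) = 0 - j1.564 Ω
Step 3 — Series combination: Z_total = R + C = 20 - j1.564 Ω = 20.06∠-4.5° Ω.
Step 4 — Power factor: PF = cos(φ) = Re(Z)/|Z| = 20/20.06 = 0.997.
Step 5 — Type: Im(Z) = -1.564 ⇒ leading (phase φ = -4.5°).

PF = 0.997 (leading, φ = -4.5°)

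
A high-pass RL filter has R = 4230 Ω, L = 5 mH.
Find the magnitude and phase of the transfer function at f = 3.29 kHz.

Step 1 — Angular frequency: ω = 2π·3290 = 2.067e+04 rad/s.
Step 2 — Transfer function: H(jω) = jωL/(R + jωL).
Step 3 — Numerator jωL = j·103.4; denominator R + jωL = 4230 + j103.4.
Step 4 — H = 0.0005967 + j0.02442.
Step 5 — Magnitude: |H| = 0.02443 (-32.2 dB); phase: φ = 88.6°.

|H| = 0.02443 (-32.2 dB), φ = 88.6°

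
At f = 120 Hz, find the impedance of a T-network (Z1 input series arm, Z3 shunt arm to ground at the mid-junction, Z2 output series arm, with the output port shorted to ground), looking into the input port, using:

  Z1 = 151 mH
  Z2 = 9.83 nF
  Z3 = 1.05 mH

Step 1 — Angular frequency: ω = 2π·f = 2π·120 = 754 rad/s.
Step 2 — Component impedances:
  Z1: Z = jωL = j·754·0.151 = 0 + j113.9 Ω
  Z2: Z = 1/(jωC) = -j/(ω·C) = 0 - j1.349e+05 Ω
  Z3: Z = jωL = j·754·0.00105 = 0 + j0.7917 Ω
Step 3 — With the output port shorted to ground, the output series arm Z2 runs from the junction to ground; the shunt arm Z3 also runs from the junction to ground. They appear in parallel: Z3 || Z2 = 0 + j0.7917 Ω.
Step 4 — Series with input arm Z1: Z_in = Z1 + (Z3 || Z2) = 0 + j114.6 Ω = 114.6∠90.0° Ω.

Z = 0 + j114.6 Ω = 114.6∠90.0° Ω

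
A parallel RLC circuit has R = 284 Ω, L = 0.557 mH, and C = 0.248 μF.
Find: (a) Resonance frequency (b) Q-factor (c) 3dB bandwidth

Step 1 — Resonance: ω₀ = 1/√(LC) = 1/√(0.000557·2.48e-07) = 8.508e+04 rad/s.
Step 2 — f₀ = ω₀/(2π) = 1.354e+04 Hz.
Step 3 — Parallel Q: Q = R/(ω₀L) = 284/(8.508e+04·0.000557) = 5.993.
Step 4 — Bandwidth: Δω = ω₀/Q = 1.42e+04 rad/s; BW = Δω/(2π) = 2260 Hz.

(a) f₀ = 1.354e+04 Hz  (b) Q = 5.993  (c) BW = 2260 Hz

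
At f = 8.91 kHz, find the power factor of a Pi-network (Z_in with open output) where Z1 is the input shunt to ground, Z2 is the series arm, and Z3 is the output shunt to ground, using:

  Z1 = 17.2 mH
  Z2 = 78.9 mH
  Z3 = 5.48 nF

Step 1 — Angular frequency: ω = 2π·f = 2π·8910 = 5.598e+04 rad/s.
Step 2 — Component impedances:
  Z1: Z = jωL = j·5.598e+04·0.0172 = 0 + j962.9 Ω
  Z2: Z = jωL = j·5.598e+04·0.0789 = 0 + j4417 Ω
  Z3: Z = 1/(jωC) = -j/(ω·C) = 0 - j3260 Ω
Step 3 — With open output, the series arm Z2 and the output shunt Z3 appear in series to ground: Z2 + Z3 = 0 + j1157 Ω.
Step 4 — Parallel with input shunt Z1: Z_in = Z1 || (Z2 + Z3) = 0 + j525.6 Ω = 525.6∠90.0° Ω.
Step 5 — Power factor: PF = cos(φ) = Re(Z)/|Z| = -0/525.6 = -0.
Step 6 — Type: Im(Z) = 525.6 ⇒ lagging (phase φ = 90.0°).

PF = -0 (lagging, φ = 90.0°)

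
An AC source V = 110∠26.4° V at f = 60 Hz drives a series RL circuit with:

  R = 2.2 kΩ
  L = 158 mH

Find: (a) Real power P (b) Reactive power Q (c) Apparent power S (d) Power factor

Step 1 — Angular frequency: ω = 2π·f = 2π·60 = 377 rad/s.
Step 2 — Component impedances:
  R: Z = R = 2200 Ω
  L: Z = jωL = j·377·0.158 = 0 + j59.56 Ω
Step 3 — Series combination: Z_total = R + L = 2200 + j59.56 Ω = 2201∠1.6° Ω.
Step 4 — Source phasor: V = 110∠26.4° V = 98.53 + j48.91 V.
Step 5 — Current: I = V / Z = 0.04535 + j0.021 A = 0.04998∠24.8° A.
Step 6 — Complex power: S = V·I* = 5.496 + j0.1488 VA.
Step 7 — Real power: P = Re(S) = 5.496 W.
Step 8 — Reactive power: Q = Im(S) = 0.1488 VAR.
Step 9 — Apparent power: |S| = 5.498 VA.
Step 10 — Power factor: PF = P/|S| = 0.9996 (lagging).

(a) P = 5.496 W  (b) Q = 0.1488 VAR  (c) S = 5.498 VA  (d) PF = 0.9996 (lagging)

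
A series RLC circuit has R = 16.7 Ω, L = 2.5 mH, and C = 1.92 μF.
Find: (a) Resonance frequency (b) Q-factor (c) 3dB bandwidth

Step 1 — Resonance: ω₀ = 1/√(LC) = 1/√(0.0025·1.92e-06) = 1.443e+04 rad/s.
Step 2 — f₀ = ω₀/(2π) = 2297 Hz.
Step 3 — Series Q: Q = ω₀L/R = 1.443e+04·0.0025/16.7 = 2.161.
Step 4 — Bandwidth: Δω = ω₀/Q = 6680 rad/s; BW = Δω/(2π) = 1063 Hz.

(a) f₀ = 2297 Hz  (b) Q = 2.161  (c) BW = 1063 Hz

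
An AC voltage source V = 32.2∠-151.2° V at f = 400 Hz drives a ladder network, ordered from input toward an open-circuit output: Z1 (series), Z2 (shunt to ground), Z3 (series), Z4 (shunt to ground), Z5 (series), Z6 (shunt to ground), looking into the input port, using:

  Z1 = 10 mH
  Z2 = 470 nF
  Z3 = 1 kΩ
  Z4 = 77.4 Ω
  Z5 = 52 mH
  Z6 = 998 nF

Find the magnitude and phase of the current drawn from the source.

Step 1 — Angular frequency: ω = 2π·f = 2π·400 = 2513 rad/s.
Step 2 — Component impedances:
  Z1: Z = jωL = j·2513·0.01 = 0 + j25.13 Ω
  Z2: Z = 1/(jωC) = -j/(ω·C) = 0 - j846.6 Ω
  Z3: Z = R = 1000 Ω
  Z4: Z = R = 77.4 Ω
  Z5: Z = jωL = j·2513·0.052 = 0 + j130.7 Ω
  Z6: Z = 1/(jωC) = -j/(ω·C) = 0 - j398.7 Ω
Step 3 — Ladder network (open output): work backward from the far end, alternating series and parallel combinations. Z_in = 404.1 - j494.3 Ω = 638.5∠-50.7° Ω.
Step 4 — Source phasor: V = 32.2∠-151.2° V = -28.22 - j15.51 V.
Step 5 — Ohm's law: I = V / Z_total = (-28.22 - j15.51) / (404.1 - j494.3) = -0.009162 - j0.04959 A.
Step 6 — Convert to polar: |I| = 0.05043 A, ∠I = -100.5°.

I = 0.05043∠-100.5° A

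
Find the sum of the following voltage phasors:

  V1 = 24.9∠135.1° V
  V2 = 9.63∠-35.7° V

Step 1 — Convert each phasor to rectangular form:
  V1 = 24.9·(cos(135.1°) + j·sin(135.1°)) = -17.64 + j17.58 V
  V2 = 9.63·(cos(-35.7°) + j·sin(-35.7°)) = 7.82 - j5.62 V
Step 2 — Sum components: V_total = -9.817 + j11.96 V.
Step 3 — Convert to polar: |V_total| = 15.47 V, ∠V_total = 129.4°.

V_total = 15.47∠129.4° V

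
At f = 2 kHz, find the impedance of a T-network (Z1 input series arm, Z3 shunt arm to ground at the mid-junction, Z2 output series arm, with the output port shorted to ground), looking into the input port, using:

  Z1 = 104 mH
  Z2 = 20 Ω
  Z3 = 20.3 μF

Step 1 — Angular frequency: ω = 2π·f = 2π·2000 = 1.257e+04 rad/s.
Step 2 — Component impedances:
  Z1: Z = jωL = j·1.257e+04·0.104 = 0 + j1307 Ω
  Z2: Z = R = 20 Ω
  Z3: Z = 1/(jωC) = -j/(ω·C) = 0 - j3.92 Ω
Step 3 — With the output port shorted to ground, the output series arm Z2 runs from the junction to ground; the shunt arm Z3 also runs from the junction to ground. They appear in parallel: Z3 || Z2 = 0.7399 - j3.775 Ω.
Step 4 — Series with input arm Z1: Z_in = Z1 + (Z3 || Z2) = 0.7399 + j1303 Ω = 1303∠90.0° Ω.

Z = 0.7399 + j1303 Ω = 1303∠90.0° Ω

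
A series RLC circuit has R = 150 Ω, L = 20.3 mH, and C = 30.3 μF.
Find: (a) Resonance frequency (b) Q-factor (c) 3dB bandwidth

Step 1 — Resonance condition Im(Z)=0 gives ω₀ = 1/√(LC).
Step 2 — ω₀ = 1/√(0.0203·3.03e-05) = 1275 rad/s.
Step 3 — f₀ = ω₀/(2π) = 202.9 Hz.
Step 4 — Series Q: Q = ω₀L/R = 1275·0.0203/150 = 0.1726.
Step 5 — 3dB bandwidth: Δω = ω₀/Q = 7389 rad/s; BW = Δω/(2π) = 1176 Hz.

(a) f₀ = 202.9 Hz  (b) Q = 0.1726  (c) BW = 1176 Hz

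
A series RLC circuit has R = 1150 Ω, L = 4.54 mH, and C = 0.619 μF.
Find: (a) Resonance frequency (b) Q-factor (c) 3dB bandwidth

Step 1 — Resonance: ω₀ = 1/√(LC) = 1/√(0.00454·6.19e-07) = 1.886e+04 rad/s.
Step 2 — f₀ = ω₀/(2π) = 3002 Hz.
Step 3 — Series Q: Q = ω₀L/R = 1.886e+04·0.00454/1150 = 0.07447.
Step 4 — Bandwidth: Δω = ω₀/Q = 2.533e+05 rad/s; BW = Δω/(2π) = 4.031e+04 Hz.

(a) f₀ = 3002 Hz  (b) Q = 0.07447  (c) BW = 4.031e+04 Hz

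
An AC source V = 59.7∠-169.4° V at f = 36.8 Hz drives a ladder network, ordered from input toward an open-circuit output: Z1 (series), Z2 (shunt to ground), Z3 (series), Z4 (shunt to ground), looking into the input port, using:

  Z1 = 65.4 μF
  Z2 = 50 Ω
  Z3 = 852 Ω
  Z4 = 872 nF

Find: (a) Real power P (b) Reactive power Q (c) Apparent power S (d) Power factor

Step 1 — Angular frequency: ω = 2π·f = 2π·36.8 = 231.2 rad/s.
Step 2 — Component impedances:
  Z1: Z = 1/(jωC) = -j/(ω·C) = 0 - j66.13 Ω
  Z2: Z = R = 50 Ω
  Z3: Z = R = 852 Ω
  Z4: Z = 1/(jωC) = -j/(ω·C) = 0 - j4960 Ω
Step 3 — Ladder network (open output): work backward from the far end, alternating series and parallel combinations. Z_in = 49.91 - j66.62 Ω = 83.24∠-53.2° Ω.
Step 4 — Source phasor: V = 59.7∠-169.4° V = -58.68 - j10.98 V.
Step 5 — Current: I = V / Z = -0.3171 - j0.6433 A = 0.7172∠-116.2° A.
Step 6 — Complex power: S = V·I* = 25.67 - j34.27 VA.
Step 7 — Real power: P = Re(S) = 25.67 W.
Step 8 — Reactive power: Q = Im(S) = -34.27 VAR.
Step 9 — Apparent power: |S| = 42.82 VA.
Step 10 — Power factor: PF = P/|S| = 0.5996 (leading).

(a) P = 25.67 W  (b) Q = -34.27 VAR  (c) S = 42.82 VA  (d) PF = 0.5996 (leading)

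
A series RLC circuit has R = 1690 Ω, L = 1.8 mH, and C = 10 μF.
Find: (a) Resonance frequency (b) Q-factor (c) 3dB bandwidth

Step 1 — Resonance condition Im(Z)=0 gives ω₀ = 1/√(LC).
Step 2 — ω₀ = 1/√(0.0018·1e-05) = 7454 rad/s.
Step 3 — f₀ = ω₀/(2π) = 1186 Hz.
Step 4 — Series Q: Q = ω₀L/R = 7454·0.0018/1690 = 0.007939.
Step 5 — 3dB bandwidth: Δω = ω₀/Q = 9.389e+05 rad/s; BW = Δω/(2π) = 1.494e+05 Hz.

(a) f₀ = 1186 Hz  (b) Q = 0.007939  (c) BW = 1.494e+05 Hz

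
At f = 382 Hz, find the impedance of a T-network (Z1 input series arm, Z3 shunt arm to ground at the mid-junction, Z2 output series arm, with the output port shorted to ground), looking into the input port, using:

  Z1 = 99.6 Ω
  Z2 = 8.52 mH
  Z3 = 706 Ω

Step 1 — Angular frequency: ω = 2π·f = 2π·382 = 2400 rad/s.
Step 2 — Component impedances:
  Z1: Z = R = 99.6 Ω
  Z2: Z = jωL = j·2400·0.00852 = 0 + j20.45 Ω
  Z3: Z = R = 706 Ω
Step 3 — With the output port shorted to ground, the output series arm Z2 runs from the junction to ground; the shunt arm Z3 also runs from the junction to ground. They appear in parallel: Z3 || Z2 = 0.5918 + j20.43 Ω.
Step 4 — Series with input arm Z1: Z_in = Z1 + (Z3 || Z2) = 100.2 + j20.43 Ω = 102.3∠11.5° Ω.

Z = 100.2 + j20.43 Ω = 102.3∠11.5° Ω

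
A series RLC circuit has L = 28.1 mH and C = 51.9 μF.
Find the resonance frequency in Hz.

Step 1 — Resonance condition Im(Z)=0 gives ω₀ = 1/√(LC).
Step 2 — ω₀ = 1/√(0.0281·5.19e-05) = 828.1 rad/s.
Step 3 — f₀ = ω₀/(2π) = 131.8 Hz.

f₀ = 131.8 Hz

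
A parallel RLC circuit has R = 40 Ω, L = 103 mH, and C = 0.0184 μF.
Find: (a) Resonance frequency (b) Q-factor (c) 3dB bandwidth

Step 1 — Resonance: ω₀ = 1/√(LC) = 1/√(0.103·1.84e-08) = 2.297e+04 rad/s.
Step 2 — f₀ = ω₀/(2π) = 3656 Hz.
Step 3 — Parallel Q: Q = R/(ω₀L) = 40/(2.297e+04·0.103) = 0.01691.
Step 4 — Bandwidth: Δω = ω₀/Q = 1.359e+06 rad/s; BW = Δω/(2π) = 2.162e+05 Hz.

(a) f₀ = 3656 Hz  (b) Q = 0.01691  (c) BW = 2.162e+05 Hz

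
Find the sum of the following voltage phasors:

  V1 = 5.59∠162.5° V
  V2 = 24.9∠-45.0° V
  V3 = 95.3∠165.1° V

Step 1 — Convert each phasor to rectangular form:
  V1 = 5.59·(cos(162.5°) + j·sin(162.5°)) = -5.331 + j1.681 V
  V2 = 24.9·(cos(-45.0°) + j·sin(-45.0°)) = 17.61 - j17.61 V
  V3 = 95.3·(cos(165.1°) + j·sin(165.1°)) = -92.1 + j24.5 V
Step 2 — Sum components: V_total = -79.82 + j8.579 V.
Step 3 — Convert to polar: |V_total| = 80.28 V, ∠V_total = 173.9°.

V_total = 80.28∠173.9° V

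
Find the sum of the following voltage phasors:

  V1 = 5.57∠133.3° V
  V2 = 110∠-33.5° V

Step 1 — Convert each phasor to rectangular form:
  V1 = 5.57·(cos(133.3°) + j·sin(133.3°)) = -3.82 + j4.054 V
  V2 = 110·(cos(-33.5°) + j·sin(-33.5°)) = 91.73 - j60.71 V
Step 2 — Sum components: V_total = 87.91 - j56.66 V.
Step 3 — Convert to polar: |V_total| = 104.6 V, ∠V_total = -32.8°.

V_total = 104.6∠-32.8° V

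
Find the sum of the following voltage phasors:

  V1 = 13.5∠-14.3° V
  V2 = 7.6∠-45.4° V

Step 1 — Convert each phasor to rectangular form:
  V1 = 13.5·(cos(-14.3°) + j·sin(-14.3°)) = 13.08 - j3.334 V
  V2 = 7.6·(cos(-45.4°) + j·sin(-45.4°)) = 5.336 - j5.411 V
Step 2 — Sum components: V_total = 18.42 - j8.746 V.
Step 3 — Convert to polar: |V_total| = 20.39 V, ∠V_total = -25.4°.

V_total = 20.39∠-25.4° V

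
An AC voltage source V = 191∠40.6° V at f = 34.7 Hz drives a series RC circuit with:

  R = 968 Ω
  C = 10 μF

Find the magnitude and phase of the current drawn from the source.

Step 1 — Angular frequency: ω = 2π·f = 2π·34.7 = 218 rad/s.
Step 2 — Component impedances:
  R: Z = R = 968 Ω
  C: Z = 1/(jωC) = -j/(ω·C) = 0 - j458.7 Ω
Step 3 — Series combination: Z_total = R + C = 968 - j458.7 Ω = 1071∠-25.4° Ω.
Step 4 — Source phasor: V = 191∠40.6° V = 145 + j124.3 V.
Step 5 — Ohm's law: I = V / Z_total = (145 + j124.3) / (968 - j458.7) = 0.07266 + j0.1628 A.
Step 6 — Convert to polar: |I| = 0.1783 A, ∠I = 66.0°.

I = 0.1783∠66.0° A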